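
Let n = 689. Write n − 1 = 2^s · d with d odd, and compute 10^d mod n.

689 − 1 = 688 = 2^4 · 43, so d = 43.
10^1 ≡ 10 (mod 689)
10^2 ≡ 10^2 = 100 ≡ 100 (mod 689)
10^4 ≡ 100^2 = 10000 ≡ 354 (mod 689)
10^8 ≡ 354^2 = 125316 ≡ 607 (mod 689)
10^16 ≡ 607^2 = 368449 ≡ 523 (mod 689)
10^32 ≡ 523^2 = 273529 ≡ 685 (mod 689)
43 = 32 + 8 + 2 + 1 in binary powers of 2.
So 10^43 ≡ 685 · 607 · 100 · 10 ≡ 36 (mod 689).
Squaring chain: 36 → 607 → 523 → 685; never reaches −1, so base 10 is a Miller–Rabin witness that 689 is composite.

36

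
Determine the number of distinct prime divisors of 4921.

3

4921 = 7 · 703
703 = 19 · 37
4921 = 7 · 19 · 37, which has 3 distinct prime factors.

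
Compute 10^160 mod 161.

10^1 ≡ 10 (mod 161)
10^2 ≡ 10^2 = 100 ≡ 100 (mod 161)
10^4 ≡ 100^2 = 10000 ≡ 18 (mod 161)
10^8 ≡ 18^2 = 324 ≡ 2 (mod 161)
10^16 ≡ 2^2 = 4 ≡ 4 (mod 161)
10^32 ≡ 4^2 = 16 ≡ 16 (mod 161)
10^64 ≡ 16^2 = 256 ≡ 95 (mod 161)
10^128 ≡ 95^2 = 9025 ≡ 9 (mod 161)
160 = 128 + 32 in binary powers of 2.
So 10^160 ≡ 9 · 16 ≡ 144 (mod 161).
Since 144 ≠ 1, base 10 is a Fermat witness: 161 is composite.

144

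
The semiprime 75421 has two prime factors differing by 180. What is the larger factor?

379

Since p = q + 180, we have 75421 = q(q + 180), so q² + 180q − 75421 = 0.
Discriminant: 180² + 4·75421 = 32400 + 301684 = 334084; √334084 = 578.
q = (−180 + 578)/2 = 199, and p = q + 180 = 379.
Check: 199 · 379 = 75421.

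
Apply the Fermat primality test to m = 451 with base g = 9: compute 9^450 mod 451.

9^1 ≡ 9 (mod 451)
9^2 ≡ 9^2 = 81 ≡ 81 (mod 451)
9^4 ≡ 81^2 = 6561 ≡ 247 (mod 451)
9^8 ≡ 247^2 = 61009 ≡ 124 (mod 451)
9^16 ≡ 124^2 = 15376 ≡ 42 (mod 451)
9^32 ≡ 42^2 = 1764 ≡ 411 (mod 451)
9^64 ≡ 411^2 = 168921 ≡ 247 (mod 451)
9^128 ≡ 247^2 = 61009 ≡ 124 (mod 451)
9^256 ≡ 124^2 = 15376 ≡ 42 (mod 451)
450 = 256 + 128 + 64 + 2 in binary powers of 2.
So 9^450 ≡ 42 · 124 · 247 · 81 ≡ 122 (mod 451).
Since 122 ≠ 1, base 9 is a Fermat witness: 451 is composite.

122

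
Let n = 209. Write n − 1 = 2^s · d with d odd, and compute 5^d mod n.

169

209 − 1 = 208 = 2^4 · 13, so d = 13.
5^1 ≡ 5 (mod 209)
5^2 ≡ 5^2 = 25 ≡ 25 (mod 209)
5^4 ≡ 25^2 = 625 ≡ 207 (mod 209)
5^8 ≡ 207^2 = 42849 ≡ 4 (mod 209)
13 = 8 + 4 + 1 in binary powers of 2.
So 5^13 ≡ 4 · 207 · 5 ≡ 169 (mod 209).
Squaring chain: 169 → 137 → 168 → 9; never reaches −1, so base 5 is a Miller–Rabin witness that 209 is composite.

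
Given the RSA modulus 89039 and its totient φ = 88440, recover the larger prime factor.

331

φ(n) = (p−1)(q−1) = n − (p+q) + 1, so p + q = 89039 − 88440 + 1 = 600.
p and q are the roots of t² − 600t + 89039 = 0.
Discriminant: 600² − 4·89039 = 360000 − 356156 = 3844; √3844 = 62.
q = (600 − 62)/2 = 269, p = (600 + 62)/2 = 331.
Check: 269 · 331 = 89039.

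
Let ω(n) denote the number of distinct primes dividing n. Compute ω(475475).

5

475475 = 5^2 · 19019
19019 = 7 · 2717
2717 = 11 · 247
247 = 13 · 19
475475 = 5^2 · 7 · 11 · 13 · 19, which has 5 distinct prime factors.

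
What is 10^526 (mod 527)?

382

10^1 ≡ 10 (mod 527)
10^2 ≡ 10^2 = 100 ≡ 100 (mod 527)
10^4 ≡ 100^2 = 10000 ≡ 514 (mod 527)
10^8 ≡ 514^2 = 264196 ≡ 169 (mod 527)
10^16 ≡ 169^2 = 28561 ≡ 103 (mod 527)
10^32 ≡ 103^2 = 10609 ≡ 69 (mod 527)
10^64 ≡ 69^2 = 4761 ≡ 18 (mod 527)
10^128 ≡ 18^2 = 324 ≡ 324 (mod 527)
10^256 ≡ 324^2 = 104976 ≡ 103 (mod 527)
10^512 ≡ 103^2 = 10609 ≡ 69 (mod 527)
526 = 512 + 8 + 4 + 2 in binary powers of 2.
So 10^526 ≡ 69 · 169 · 514 · 100 ≡ 382 (mod 527).
Since 382 ≠ 1, base 10 is a Fermat witness: 527 is composite.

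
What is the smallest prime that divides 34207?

79

34207 is odd.
Digit sum 16, not divisible by 3.
Ends in 7: not divisible by 5.
7: 34207 = 7·4886 + 5
11: 34207 = 11·3109 + 8
13: 34207 = 13·2631 + 4
17: 34207 = 17·2012 + 3
19: 34207 = 19·1800 + 7
23: 34207 = 23·1487 + 6
29: 34207 = 29·1179 + 16
31: 34207 = 31·1103 + 14
37: 34207 = 37·924 + 19
41: 34207 = 41·834 + 13
43: 34207 = 43·795 + 22
47: 34207 = 47·727 + 38
53: 34207 = 53·645 + 22
59: 34207 = 59·579 + 46
61: 34207 = 61·560 + 47
67: 34207 = 67·510 + 37
71: 34207 = 71·481 + 56
73: 34207 = 73·468 + 43
79: 34207 = 79·433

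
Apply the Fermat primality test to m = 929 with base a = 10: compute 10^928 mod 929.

1

10^1 ≡ 10 (mod 929)
10^2 ≡ 10^2 = 100 ≡ 100 (mod 929)
10^4 ≡ 100^2 = 10000 ≡ 710 (mod 929)
10^8 ≡ 710^2 = 504100 ≡ 582 (mod 929)
10^16 ≡ 582^2 = 338724 ≡ 568 (mod 929)
10^32 ≡ 568^2 = 322624 ≡ 261 (mod 929)
10^64 ≡ 261^2 = 68121 ≡ 304 (mod 929)
10^128 ≡ 304^2 = 92416 ≡ 445 (mod 929)
10^256 ≡ 445^2 = 198025 ≡ 148 (mod 929)
10^512 ≡ 148^2 = 21904 ≡ 537 (mod 929)
928 = 512 + 256 + 128 + 32 in binary powers of 2.
So 10^928 ≡ 537 · 148 · 445 · 261 ≡ 1 (mod 929).
Since the result is 1, base 10 gives no evidence that 929 is composite.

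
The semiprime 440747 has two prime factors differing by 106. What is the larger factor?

719

Since p = q + 106, we have 440747 = q(q + 106), so q² + 106q − 440747 = 0.
Discriminant: 106² + 4·440747 = 11236 + 1762988 = 1774224; √1774224 = 1332.
q = (−106 + 1332)/2 = 613, and p = q + 106 = 719.
Check: 613 · 719 = 440747.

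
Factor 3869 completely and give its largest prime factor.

3869 = 53 · 73
73 is prime.
So 3869 = 53 · 73; the largest prime factor is 73.

73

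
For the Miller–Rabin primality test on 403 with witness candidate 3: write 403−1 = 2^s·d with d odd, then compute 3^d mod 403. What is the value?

170

403 − 1 = 402 = 2^1 · 201, so d = 201.
3^1 ≡ 3 (mod 403)
3^2 ≡ 3^2 = 9 ≡ 9 (mod 403)
3^4 ≡ 9^2 = 81 ≡ 81 (mod 403)
3^8 ≡ 81^2 = 6561 ≡ 113 (mod 403)
3^16 ≡ 113^2 = 12769 ≡ 276 (mod 403)
3^32 ≡ 276^2 = 76176 ≡ 9 (mod 403)
3^64 ≡ 9^2 = 81 ≡ 81 (mod 403)
3^128 ≡ 81^2 = 6561 ≡ 113 (mod 403)
201 = 128 + 64 + 8 + 1 in binary powers of 2.
So 3^201 ≡ 113 · 81 · 113 · 3 ≡ 170 (mod 403).
Squaring chain: 170; never reaches −1, so base 3 is a Miller–Rabin witness that 403 is composite.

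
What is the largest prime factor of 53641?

97

53641 = 7 · 7663
7663 = 79 · 97
97 is prime.
So 53641 = 7 · 79 · 97; the largest prime factor is 97.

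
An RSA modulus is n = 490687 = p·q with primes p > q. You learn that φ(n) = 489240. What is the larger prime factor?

907

φ(n) = (p−1)(q−1) = n − (p+q) + 1, so p + q = 490687 − 489240 + 1 = 1448.
p and q are the roots of t² − 1448t + 490687 = 0.
Discriminant: 1448² − 4·490687 = 2096704 − 1962748 = 133956; √133956 = 366.
q = (1448 − 366)/2 = 541, p = (1448 + 366)/2 = 907.
Check: 541 · 907 = 490687.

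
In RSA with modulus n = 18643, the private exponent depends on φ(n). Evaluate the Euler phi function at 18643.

18360

Factor: 18643 = 103 · 181.
φ(18643) = (103−1) · (181−1) = 102 · 180 = 18360.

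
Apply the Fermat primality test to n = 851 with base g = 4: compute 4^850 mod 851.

4^1 ≡ 4 (mod 851)
4^2 ≡ 4^2 = 16 ≡ 16 (mod 851)
4^4 ≡ 16^2 = 256 ≡ 256 (mod 851)
4^8 ≡ 256^2 = 65536 ≡ 9 (mod 851)
4^16 ≡ 9^2 = 81 ≡ 81 (mod 851)
4^32 ≡ 81^2 = 6561 ≡ 604 (mod 851)
4^64 ≡ 604^2 = 364816 ≡ 588 (mod 851)
4^128 ≡ 588^2 = 345744 ≡ 238 (mod 851)
4^256 ≡ 238^2 = 56644 ≡ 478 (mod 851)
4^512 ≡ 478^2 = 228484 ≡ 416 (mod 851)
850 = 512 + 256 + 64 + 16 + 2 in binary powers of 2.
So 4^850 ≡ 416 · 478 · 588 · 81 · 16 ≡ 478 (mod 851).
Since 478 ≠ 1, base 4 is a Fermat witness: 851 is composite.

478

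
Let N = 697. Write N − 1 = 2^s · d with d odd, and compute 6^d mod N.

697 − 1 = 696 = 2^3 · 87, so d = 87.
6^1 ≡ 6 (mod 697)
6^2 ≡ 6^2 = 36 ≡ 36 (mod 697)
6^4 ≡ 36^2 = 1296 ≡ 599 (mod 697)
6^8 ≡ 599^2 = 358801 ≡ 543 (mod 697)
6^16 ≡ 543^2 = 294849 ≡ 18 (mod 697)
6^32 ≡ 18^2 = 324 ≡ 324 (mod 697)
6^64 ≡ 324^2 = 104976 ≡ 426 (mod 697)
87 = 64 + 16 + 4 + 2 + 1 in binary powers of 2.
So 6^87 ≡ 426 · 18 · 599 · 36 · 6 ≡ 439 (mod 697).
Squaring chain: 439 → 349 → 523; never reaches −1, so base 6 is a Miller–Rabin witness that 697 is composite.

439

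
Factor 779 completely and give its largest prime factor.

41

779 = 19 · 41
41 is prime.
So 779 = 19 · 41; the largest prime factor is 41.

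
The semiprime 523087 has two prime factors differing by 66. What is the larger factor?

Since p = q + 66, we have 523087 = q(q + 66), so q² + 66q − 523087 = 0.
Discriminant: 66² + 4·523087 = 4356 + 2092348 = 2096704; √2096704 = 1448.
q = (−66 + 1448)/2 = 691, and p = q + 66 = 757.
Check: 691 · 757 = 523087.

757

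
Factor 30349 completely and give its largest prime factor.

89

30349 = 11 · 2759
2759 = 31 · 89
89 is prime.
So 30349 = 11 · 31 · 89; the largest prime factor is 89.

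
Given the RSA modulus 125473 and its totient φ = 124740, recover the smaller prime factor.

271

φ(n) = (p−1)(q−1) = n − (p+q) + 1, so p + q = 125473 − 124740 + 1 = 734.
p and q are the roots of t² − 734t + 125473 = 0.
Discriminant: 734² − 4·125473 = 538756 − 501892 = 36864; √36864 = 192.
q = (734 − 192)/2 = 271, p = (734 + 192)/2 = 463.
Check: 271 · 463 = 125473.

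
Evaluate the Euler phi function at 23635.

Factor: 23635 = 5 · 29 · 163.
φ(23635) = (5−1) · (29−1) · (163−1) = 4 · 28 · 162 = 18144.

18144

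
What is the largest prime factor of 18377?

18377 = 17 · 1081
1081 = 23 · 47
47 is prime.
So 18377 = 17 · 23 · 47; the largest prime factor is 47.

47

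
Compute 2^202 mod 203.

2^1 ≡ 2 (mod 203)
2^2 ≡ 2^2 = 4 ≡ 4 (mod 203)
2^4 ≡ 4^2 = 16 ≡ 16 (mod 203)
2^8 ≡ 16^2 = 256 ≡ 53 (mod 203)
2^16 ≡ 53^2 = 2809 ≡ 170 (mod 203)
2^32 ≡ 170^2 = 28900 ≡ 74 (mod 203)
2^64 ≡ 74^2 = 5476 ≡ 198 (mod 203)
2^128 ≡ 198^2 = 39204 ≡ 25 (mod 203)
202 = 128 + 64 + 8 + 2 in binary powers of 2.
So 2^202 ≡ 25 · 198 · 53 · 4 ≡ 93 (mod 203).
Since 93 ≠ 1, base 2 is a Fermat witness: 203 is composite.

93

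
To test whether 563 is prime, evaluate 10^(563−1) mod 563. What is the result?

10^1 ≡ 10 (mod 563)
10^2 ≡ 10^2 = 100 ≡ 100 (mod 563)
10^4 ≡ 100^2 = 10000 ≡ 429 (mod 563)
10^8 ≡ 429^2 = 184041 ≡ 503 (mod 563)
10^16 ≡ 503^2 = 253009 ≡ 222 (mod 563)
10^32 ≡ 222^2 = 49284 ≡ 303 (mod 563)
10^64 ≡ 303^2 = 91809 ≡ 40 (mod 563)
10^128 ≡ 40^2 = 1600 ≡ 474 (mod 563)
10^256 ≡ 474^2 = 224676 ≡ 39 (mod 563)
10^512 ≡ 39^2 = 1521 ≡ 395 (mod 563)
562 = 512 + 32 + 16 + 2 in binary powers of 2.
So 10^562 ≡ 395 · 303 · 222 · 100 ≡ 1 (mod 563).
Since the result is 1, base 10 gives no evidence that 563 is composite.

1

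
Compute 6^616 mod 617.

6^1 ≡ 6 (mod 617)
6^2 ≡ 6^2 = 36 ≡ 36 (mod 617)
6^4 ≡ 36^2 = 1296 ≡ 62 (mod 617)
6^8 ≡ 62^2 = 3844 ≡ 142 (mod 617)
6^16 ≡ 142^2 = 20164 ≡ 420 (mod 617)
6^32 ≡ 420^2 = 176400 ≡ 555 (mod 617)
6^64 ≡ 555^2 = 308025 ≡ 142 (mod 617)
6^128 ≡ 142^2 = 20164 ≡ 420 (mod 617)
6^256 ≡ 420^2 = 176400 ≡ 555 (mod 617)
6^512 ≡ 555^2 = 308025 ≡ 142 (mod 617)
616 = 512 + 64 + 32 + 8 in binary powers of 2.
So 6^616 ≡ 142 · 142 · 555 · 142 ≡ 1 (mod 617).
Since the result is 1, base 6 gives no evidence that 617 is composite.

1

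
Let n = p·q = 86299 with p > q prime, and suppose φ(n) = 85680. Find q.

φ(n) = (p−1)(q−1) = n − (p+q) + 1, so p + q = 86299 − 85680 + 1 = 620.
p and q are the roots of t² − 620t + 86299 = 0.
Discriminant: 620² − 4·86299 = 384400 − 345196 = 39204; √39204 = 198.
q = (620 − 198)/2 = 211, p = (620 + 198)/2 = 409.
Check: 211 · 409 = 86299.

211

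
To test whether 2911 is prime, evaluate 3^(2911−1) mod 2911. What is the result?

811

3^1 ≡ 3 (mod 2911)
3^2 ≡ 3^2 = 9 ≡ 9 (mod 2911)
3^4 ≡ 9^2 = 81 ≡ 81 (mod 2911)
3^8 ≡ 81^2 = 6561 ≡ 739 (mod 2911)
3^16 ≡ 739^2 = 546121 ≡ 1764 (mod 2911)
3^32 ≡ 1764^2 = 3111696 ≡ 2748 (mod 2911)
3^64 ≡ 2748^2 = 7551504 ≡ 370 (mod 2911)
3^128 ≡ 370^2 = 136900 ≡ 83 (mod 2911)
3^256 ≡ 83^2 = 6889 ≡ 1067 (mod 2911)
3^512 ≡ 1067^2 = 1138489 ≡ 288 (mod 2911)
3^1024 ≡ 288^2 = 82944 ≡ 1436 (mod 2911)
3^2048 ≡ 1436^2 = 2062096 ≡ 1108 (mod 2911)
2910 = 2048 + 512 + 256 + 64 + 16 + 8 + 4 + 2 in binary powers of 2.
So 3^2910 ≡ 1108 · 288 · 1067 · 370 · 1764 · 739 · 81 · 9 ≡ 811 (mod 2911).
Since 811 ≠ 1, base 3 is a Fermat witness: 2911 is composite.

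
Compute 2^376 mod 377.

2^1 ≡ 2 (mod 377)
2^2 ≡ 2^2 = 4 ≡ 4 (mod 377)
2^4 ≡ 4^2 = 16 ≡ 16 (mod 377)
2^8 ≡ 16^2 = 256 ≡ 256 (mod 377)
2^16 ≡ 256^2 = 65536 ≡ 315 (mod 377)
2^32 ≡ 315^2 = 99225 ≡ 74 (mod 377)
2^64 ≡ 74^2 = 5476 ≡ 198 (mod 377)
2^128 ≡ 198^2 = 39204 ≡ 373 (mod 377)
2^256 ≡ 373^2 = 139129 ≡ 16 (mod 377)
376 = 256 + 64 + 32 + 16 + 8 in binary powers of 2.
So 2^376 ≡ 16 · 198 · 74 · 315 · 256 ≡ 94 (mod 377).
Since 94 ≠ 1, base 2 is a Fermat witness: 377 is composite.

94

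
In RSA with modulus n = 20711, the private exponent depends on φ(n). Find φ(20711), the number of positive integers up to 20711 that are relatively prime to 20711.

Factor: 20711 = 139 · 149.
φ(20711) = (139−1) · (149−1) = 138 · 148 = 20424.

20424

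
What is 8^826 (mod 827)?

1

8^1 ≡ 8 (mod 827)
8^2 ≡ 8^2 = 64 ≡ 64 (mod 827)
8^4 ≡ 64^2 = 4096 ≡ 788 (mod 827)
8^8 ≡ 788^2 = 620944 ≡ 694 (mod 827)
8^16 ≡ 694^2 = 481636 ≡ 322 (mod 827)
8^32 ≡ 322^2 = 103684 ≡ 309 (mod 827)
8^64 ≡ 309^2 = 95481 ≡ 376 (mod 827)
8^128 ≡ 376^2 = 141376 ≡ 786 (mod 827)
8^256 ≡ 786^2 = 617796 ≡ 27 (mod 827)
8^512 ≡ 27^2 = 729 ≡ 729 (mod 827)
826 = 512 + 256 + 32 + 16 + 8 + 2 in binary powers of 2.
So 8^826 ≡ 729 · 27 · 309 · 322 · 694 · 64 ≡ 1 (mod 827).
Since the result is 1, base 8 gives no evidence that 827 is composite.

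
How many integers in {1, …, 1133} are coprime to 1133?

Factor: 1133 = 11 · 103.
φ(1133) = (11−1) · (103−1) = 10 · 102 = 1020.

1020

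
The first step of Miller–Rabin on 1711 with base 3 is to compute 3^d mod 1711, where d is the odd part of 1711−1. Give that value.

1711 − 1 = 1710 = 2^1 · 855, so d = 855.
3^1 ≡ 3 (mod 1711)
3^2 ≡ 3^2 = 9 ≡ 9 (mod 1711)
3^4 ≡ 9^2 = 81 ≡ 81 (mod 1711)
3^8 ≡ 81^2 = 6561 ≡ 1428 (mod 1711)
3^16 ≡ 1428^2 = 2039184 ≡ 1383 (mod 1711)
3^32 ≡ 1383^2 = 1912689 ≡ 1502 (mod 1711)
3^64 ≡ 1502^2 = 2256004 ≡ 906 (mod 1711)
3^128 ≡ 906^2 = 820836 ≡ 1267 (mod 1711)
3^256 ≡ 1267^2 = 1605289 ≡ 371 (mod 1711)
3^512 ≡ 371^2 = 137641 ≡ 761 (mod 1711)
855 = 512 + 256 + 64 + 16 + 4 + 2 + 1 in binary powers of 2.
So 3^855 ≡ 761 · 371 · 906 · 1383 · 81 · 9 · 3 ≡ 606 (mod 1711).
Squaring chain: 606; never reaches −1, so base 3 is a Miller–Rabin witness that 1711 is composite.

606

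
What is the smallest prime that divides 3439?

19

3439 is odd.
Digit sum 19, not divisible by 3.
Ends in 9: not divisible by 5.
7: 3439 = 7·491 + 2
11: 3439 = 11·312 + 7
13: 3439 = 13·264 + 7
17: 3439 = 17·202 + 5
19: 3439 = 19·181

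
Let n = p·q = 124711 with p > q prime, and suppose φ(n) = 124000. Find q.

311

φ(n) = (p−1)(q−1) = n − (p+q) + 1, so p + q = 124711 − 124000 + 1 = 712.
p and q are the roots of t² − 712t + 124711 = 0.
Discriminant: 712² − 4·124711 = 506944 − 498844 = 8100; √8100 = 90.
q = (712 − 90)/2 = 311, p = (712 + 90)/2 = 401.
Check: 311 · 401 = 124711.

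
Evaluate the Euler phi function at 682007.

Factor: 682007 = 79 · 89 · 97.
φ(682007) = (79−1) · (89−1) · (97−1) = 78 · 88 · 96 = 658944.

658944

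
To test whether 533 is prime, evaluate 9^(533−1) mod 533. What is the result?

165

9^1 ≡ 9 (mod 533)
9^2 ≡ 9^2 = 81 ≡ 81 (mod 533)
9^4 ≡ 81^2 = 6561 ≡ 165 (mod 533)
9^8 ≡ 165^2 = 27225 ≡ 42 (mod 533)
9^16 ≡ 42^2 = 1764 ≡ 165 (mod 533)
9^32 ≡ 165^2 = 27225 ≡ 42 (mod 533)
9^64 ≡ 42^2 = 1764 ≡ 165 (mod 533)
9^128 ≡ 165^2 = 27225 ≡ 42 (mod 533)
9^256 ≡ 42^2 = 1764 ≡ 165 (mod 533)
9^512 ≡ 165^2 = 27225 ≡ 42 (mod 533)
532 = 512 + 16 + 4 in binary powers of 2.
So 9^532 ≡ 42 · 165 · 165 ≡ 165 (mod 533).
Since 165 ≠ 1, base 9 is a Fermat witness: 533 is composite.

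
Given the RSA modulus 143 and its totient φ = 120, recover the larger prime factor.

13

φ(n) = (p−1)(q−1) = n − (p+q) + 1, so p + q = 143 − 120 + 1 = 24.
p and q are the roots of t² − 24t + 143 = 0.
Discriminant: 24² − 4·143 = 576 − 572 = 4; √4 = 2.
q = (24 − 2)/2 = 11, p = (24 + 2)/2 = 13.
Check: 11 · 13 = 143.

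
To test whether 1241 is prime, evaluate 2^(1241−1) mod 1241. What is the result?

2^1 ≡ 2 (mod 1241)
2^2 ≡ 2^2 = 4 ≡ 4 (mod 1241)
2^4 ≡ 4^2 = 16 ≡ 16 (mod 1241)
2^8 ≡ 16^2 = 256 ≡ 256 (mod 1241)
2^16 ≡ 256^2 = 65536 ≡ 1004 (mod 1241)
2^32 ≡ 1004^2 = 1008016 ≡ 324 (mod 1241)
2^64 ≡ 324^2 = 104976 ≡ 732 (mod 1241)
2^128 ≡ 732^2 = 535824 ≡ 953 (mod 1241)
2^256 ≡ 953^2 = 908209 ≡ 1038 (mod 1241)
2^512 ≡ 1038^2 = 1077444 ≡ 256 (mod 1241)
2^1024 ≡ 256^2 = 65536 ≡ 1004 (mod 1241)
1240 = 1024 + 128 + 64 + 16 + 8 in binary powers of 2.
So 2^1240 ≡ 1004 · 953 · 732 · 1004 · 256 ≡ 1004 (mod 1241).
Since 1004 ≠ 1, base 2 is a Fermat witness: 1241 is composite.

1004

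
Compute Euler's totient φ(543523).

517440

Factor: 543523 = 31 · 89 · 197.
φ(543523) = (31−1) · (89−1) · (197−1) = 30 · 88 · 196 = 517440.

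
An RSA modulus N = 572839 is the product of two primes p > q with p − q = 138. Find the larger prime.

Since p = q + 138, we have 572839 = q(q + 138), so q² + 138q − 572839 = 0.
Discriminant: 138² + 4·572839 = 19044 + 2291356 = 2310400; √2310400 = 1520.
q = (−138 + 1520)/2 = 691, and p = q + 138 = 829.
Check: 691 · 829 = 572839.

829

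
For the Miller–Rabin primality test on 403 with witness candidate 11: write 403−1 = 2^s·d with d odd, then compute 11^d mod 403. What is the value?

403 − 1 = 402 = 2^1 · 201, so d = 201.
11^1 ≡ 11 (mod 403)
11^2 ≡ 11^2 = 121 ≡ 121 (mod 403)
11^4 ≡ 121^2 = 14641 ≡ 133 (mod 403)
11^8 ≡ 133^2 = 17689 ≡ 360 (mod 403)
11^16 ≡ 360^2 = 129600 ≡ 237 (mod 403)
11^32 ≡ 237^2 = 56169 ≡ 152 (mod 403)
11^64 ≡ 152^2 = 23104 ≡ 133 (mod 403)
11^128 ≡ 133^2 = 17689 ≡ 360 (mod 403)
201 = 128 + 64 + 8 + 1 in binary powers of 2.
So 11^201 ≡ 360 · 133 · 360 · 11 ≡ 151 (mod 403).
Squaring chain: 151; never reaches −1, so base 11 is a Miller–Rabin witness that 403 is composite.

151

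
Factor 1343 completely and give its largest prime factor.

1343 = 17 · 79
79 is prime.
So 1343 = 17 · 79; the largest prime factor is 79.

79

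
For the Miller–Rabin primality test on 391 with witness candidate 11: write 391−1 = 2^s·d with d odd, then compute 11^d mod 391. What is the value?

107

391 − 1 = 390 = 2^1 · 195, so d = 195.
11^1 ≡ 11 (mod 391)
11^2 ≡ 11^2 = 121 ≡ 121 (mod 391)
11^4 ≡ 121^2 = 14641 ≡ 174 (mod 391)
11^8 ≡ 174^2 = 30276 ≡ 169 (mod 391)
11^16 ≡ 169^2 = 28561 ≡ 18 (mod 391)
11^32 ≡ 18^2 = 324 ≡ 324 (mod 391)
11^64 ≡ 324^2 = 104976 ≡ 188 (mod 391)
11^128 ≡ 188^2 = 35344 ≡ 154 (mod 391)
195 = 128 + 64 + 2 + 1 in binary powers of 2.
So 11^195 ≡ 154 · 188 · 121 · 11 ≡ 107 (mod 391).
Squaring chain: 107; never reaches −1, so base 11 is a Miller–Rabin witness that 391 is composite.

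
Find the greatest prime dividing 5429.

5429 = 61 · 89
89 is prime.
So 5429 = 61 · 89; the largest prime factor is 89.

89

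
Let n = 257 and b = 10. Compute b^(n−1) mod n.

10^1 ≡ 10 (mod 257)
10^2 ≡ 10^2 = 100 ≡ 100 (mod 257)
10^4 ≡ 100^2 = 10000 ≡ 234 (mod 257)
10^8 ≡ 234^2 = 54756 ≡ 15 (mod 257)
10^16 ≡ 15^2 = 225 ≡ 225 (mod 257)
10^32 ≡ 225^2 = 50625 ≡ 253 (mod 257)
10^64 ≡ 253^2 = 64009 ≡ 16 (mod 257)
10^128 ≡ 16^2 = 256 ≡ 256 (mod 257)
10^256 ≡ 256^2 = 65536 ≡ 1 (mod 257)
256 = 256 in binary powers of 2.
So 10^256 ≡ 1 ≡ 1 (mod 257).
Since the result is 1, base 10 gives no evidence that 257 is composite.

1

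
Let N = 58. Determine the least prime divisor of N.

58 is even: 2 divides it.

2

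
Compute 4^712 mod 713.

78

4^1 ≡ 4 (mod 713)
4^2 ≡ 4^2 = 16 ≡ 16 (mod 713)
4^4 ≡ 16^2 = 256 ≡ 256 (mod 713)
4^8 ≡ 256^2 = 65536 ≡ 653 (mod 713)
4^16 ≡ 653^2 = 426409 ≡ 35 (mod 713)
4^32 ≡ 35^2 = 1225 ≡ 512 (mod 713)
4^64 ≡ 512^2 = 262144 ≡ 473 (mod 713)
4^128 ≡ 473^2 = 223729 ≡ 560 (mod 713)
4^256 ≡ 560^2 = 313600 ≡ 593 (mod 713)
4^512 ≡ 593^2 = 351649 ≡ 140 (mod 713)
712 = 512 + 128 + 64 + 8 in binary powers of 2.
So 4^712 ≡ 140 · 560 · 473 · 653 ≡ 78 (mod 713).
Since 78 ≠ 1, base 4 is a Fermat witness: 713 is composite.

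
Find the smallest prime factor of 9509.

9509 is odd.
Digit sum 23, not divisible by 3.
Ends in 9: not divisible by 5.
7: 9509 = 7·1358 + 3
11: 9509 = 11·864 + 5
13: 9509 = 13·731 + 6
17: 9509 = 17·559 + 6
19: 9509 = 19·500 + 9
23: 9509 = 23·413 + 10
29: 9509 = 29·327 + 26
31: 9509 = 31·306 + 23
37: 9509 = 37·257

37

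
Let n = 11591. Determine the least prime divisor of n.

67

11591 is odd.
Digit sum 17, not divisible by 3.
Ends in 1: not divisible by 5.
7: 11591 = 7·1655 + 6
11: 11591 = 11·1053 + 8
13: 11591 = 13·891 + 8
17: 11591 = 17·681 + 14
19: 11591 = 19·610 + 1
23: 11591 = 23·503 + 22
29: 11591 = 29·399 + 20
31: 11591 = 31·373 + 28
37: 11591 = 37·313 + 10
41: 11591 = 41·282 + 29
43: 11591 = 43·269 + 24
47: 11591 = 47·246 + 29
53: 11591 = 53·218 + 37
59: 11591 = 59·196 + 27
61: 11591 = 61·190 + 1
67: 11591 = 67·173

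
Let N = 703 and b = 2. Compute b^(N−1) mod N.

2^1 ≡ 2 (mod 703)
2^2 ≡ 2^2 = 4 ≡ 4 (mod 703)
2^4 ≡ 4^2 = 16 ≡ 16 (mod 703)
2^8 ≡ 16^2 = 256 ≡ 256 (mod 703)
2^16 ≡ 256^2 = 65536 ≡ 157 (mod 703)
2^32 ≡ 157^2 = 24649 ≡ 44 (mod 703)
2^64 ≡ 44^2 = 1936 ≡ 530 (mod 703)
2^128 ≡ 530^2 = 280900 ≡ 403 (mod 703)
2^256 ≡ 403^2 = 162409 ≡ 16 (mod 703)
2^512 ≡ 16^2 = 256 ≡ 256 (mod 703)
702 = 512 + 128 + 32 + 16 + 8 + 4 + 2 in binary powers of 2.
So 2^702 ≡ 256 · 403 · 44 · 157 · 256 · 16 · 4 ≡ 628 (mod 703).
Since 628 ≠ 1, base 2 is a Fermat witness: 703 is composite.

628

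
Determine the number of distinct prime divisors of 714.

714 = 2 · 357
357 = 3 · 119
119 = 7 · 17
714 = 2 · 3 · 7 · 17, which has 4 distinct prime factors.

4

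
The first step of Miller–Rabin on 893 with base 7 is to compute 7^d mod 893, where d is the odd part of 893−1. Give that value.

444

893 − 1 = 892 = 2^2 · 223, so d = 223.
7^1 ≡ 7 (mod 893)
7^2 ≡ 7^2 = 49 ≡ 49 (mod 893)
7^4 ≡ 49^2 = 2401 ≡ 615 (mod 893)
7^8 ≡ 615^2 = 378225 ≡ 486 (mod 893)
7^16 ≡ 486^2 = 236196 ≡ 444 (mod 893)
7^32 ≡ 444^2 = 197136 ≡ 676 (mod 893)
7^64 ≡ 676^2 = 456976 ≡ 653 (mod 893)
7^128 ≡ 653^2 = 426409 ≡ 448 (mod 893)
223 = 128 + 64 + 16 + 8 + 4 + 2 + 1 in binary powers of 2.
So 7^223 ≡ 448 · 653 · 444 · 486 · 615 · 49 · 7 ≡ 444 (mod 893).
Squaring chain: 444 → 676; never reaches −1, so base 7 is a Miller–Rabin witness that 893 is composite.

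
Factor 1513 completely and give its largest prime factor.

89

1513 = 17 · 89
89 is prime.
So 1513 = 17 · 89; the largest prime factor is 89.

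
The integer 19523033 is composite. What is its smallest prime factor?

79

19523033 is odd.
Digit sum 26, not divisible by 3.
Ends in 3: not divisible by 5.
7: 19523033 = 7·2789004 + 5
11: 19523033 = 11·1774821 + 2
13: 19523033 = 13·1501771 + 10
17: 19523033 = 17·1148413 + 12
19: 19523033 = 19·1027528 + 1
23: 19523033 = 23·848827 + 12
29: 19523033 = 29·673208 + 1
31: 19523033 = 31·629775 + 8
37: 19523033 = 37·527649 + 20
41: 19523033 = 41·476171 + 22
43: 19523033 = 43·454024 + 1
47: 19523033 = 47·415383 + 32
53: 19523033 = 53·368359 + 6
59: 19523033 = 59·330898 + 51
61: 19523033 = 61·320049 + 44
67: 19523033 = 67·291388 + 37
71: 19523033 = 71·274972 + 21
73: 19523033 = 73·267438 + 59
79: 19523033 = 79·247127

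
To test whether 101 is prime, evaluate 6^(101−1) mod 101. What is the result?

6^1 ≡ 6 (mod 101)
6^2 ≡ 6^2 = 36 ≡ 36 (mod 101)
6^4 ≡ 36^2 = 1296 ≡ 84 (mod 101)
6^8 ≡ 84^2 = 7056 ≡ 87 (mod 101)
6^16 ≡ 87^2 = 7569 ≡ 95 (mod 101)
6^32 ≡ 95^2 = 9025 ≡ 36 (mod 101)
6^64 ≡ 36^2 = 1296 ≡ 84 (mod 101)
100 = 64 + 32 + 4 in binary powers of 2.
So 6^100 ≡ 84 · 36 · 84 ≡ 1 (mod 101).
Since the result is 1, base 6 gives no evidence that 101 is composite.

1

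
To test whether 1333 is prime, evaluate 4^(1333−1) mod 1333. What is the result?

16

4^1 ≡ 4 (mod 1333)
4^2 ≡ 4^2 = 16 ≡ 16 (mod 1333)
4^4 ≡ 16^2 = 256 ≡ 256 (mod 1333)
4^8 ≡ 256^2 = 65536 ≡ 219 (mod 1333)
4^16 ≡ 219^2 = 47961 ≡ 1306 (mod 1333)
4^32 ≡ 1306^2 = 1705636 ≡ 729 (mod 1333)
4^64 ≡ 729^2 = 531441 ≡ 907 (mod 1333)
4^128 ≡ 907^2 = 822649 ≡ 188 (mod 1333)
4^256 ≡ 188^2 = 35344 ≡ 686 (mod 1333)
4^512 ≡ 686^2 = 470596 ≡ 47 (mod 1333)
4^1024 ≡ 47^2 = 2209 ≡ 876 (mod 1333)
1332 = 1024 + 256 + 32 + 16 + 4 in binary powers of 2.
So 4^1332 ≡ 876 · 686 · 729 · 1306 · 256 ≡ 16 (mod 1333).
Since 16 ≠ 1, base 4 is a Fermat witness: 1333 is composite.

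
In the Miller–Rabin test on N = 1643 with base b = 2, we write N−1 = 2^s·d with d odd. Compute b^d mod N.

1643 − 1 = 1642 = 2^1 · 821, so d = 821.
2^1 ≡ 2 (mod 1643)
2^2 ≡ 2^2 = 4 ≡ 4 (mod 1643)
2^4 ≡ 4^2 = 16 ≡ 16 (mod 1643)
2^8 ≡ 16^2 = 256 ≡ 256 (mod 1643)
2^16 ≡ 256^2 = 65536 ≡ 1459 (mod 1643)
2^32 ≡ 1459^2 = 2128681 ≡ 996 (mod 1643)
2^64 ≡ 996^2 = 992016 ≡ 1287 (mod 1643)
2^128 ≡ 1287^2 = 1656369 ≡ 225 (mod 1643)
2^256 ≡ 225^2 = 50625 ≡ 1335 (mod 1643)
2^512 ≡ 1335^2 = 1782225 ≡ 1213 (mod 1643)
821 = 512 + 256 + 32 + 16 + 4 + 1 in binary powers of 2.
So 2^821 ≡ 1213 · 1335 · 996 · 1459 · 16 · 2 ≡ 622 (mod 1643).
Squaring chain: 622; never reaches −1, so base 2 is a Miller–Rabin witness that 1643 is composite.

622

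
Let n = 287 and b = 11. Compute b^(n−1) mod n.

74

11^1 ≡ 11 (mod 287)
11^2 ≡ 11^2 = 121 ≡ 121 (mod 287)
11^4 ≡ 121^2 = 14641 ≡ 4 (mod 287)
11^8 ≡ 4^2 = 16 ≡ 16 (mod 287)
11^16 ≡ 16^2 = 256 ≡ 256 (mod 287)
11^32 ≡ 256^2 = 65536 ≡ 100 (mod 287)
11^64 ≡ 100^2 = 10000 ≡ 242 (mod 287)
11^128 ≡ 242^2 = 58564 ≡ 16 (mod 287)
11^256 ≡ 16^2 = 256 ≡ 256 (mod 287)
286 = 256 + 16 + 8 + 4 + 2 in binary powers of 2.
So 11^286 ≡ 256 · 256 · 16 · 4 · 121 ≡ 74 (mod 287).
Since 74 ≠ 1, base 11 is a Fermat witness: 287 is composite.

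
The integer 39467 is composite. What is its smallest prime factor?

39467 is odd.
Digit sum 29, not divisible by 3.
Ends in 7: not divisible by 5.
7: 39467 = 7·5638 + 1
11: 39467 = 11·3587 + 10
13: 39467 = 13·3035 + 12
17: 39467 = 17·2321 + 10
19: 39467 = 19·2077 + 4
23: 39467 = 23·1715 + 22
29: 39467 = 29·1360 + 27
31: 39467 = 31·1273 + 4
37: 39467 = 37·1066 + 25
41: 39467 = 41·962 + 25
43: 39467 = 43·917 + 36
47: 39467 = 47·839 + 34
53: 39467 = 53·744 + 35
59: 39467 = 59·668 + 55
61: 39467 = 61·647

61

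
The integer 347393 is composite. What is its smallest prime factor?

347393 is odd.
Digit sum 29, not divisible by 3.
Ends in 3: not divisible by 5.
7: 347393 = 7·49627 + 4
11: 347393 = 11·31581 + 2
13: 347393 = 13·26722 + 7
17: 347393 = 17·20434 + 15
19: 347393 = 19·18283 + 16
23: 347393 = 23·15104 + 1
29: 347393 = 29·11979 + 2
31: 347393 = 31·11206 + 7
37: 347393 = 37·9389

37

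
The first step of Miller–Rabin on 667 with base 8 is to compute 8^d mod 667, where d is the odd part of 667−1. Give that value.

667 − 1 = 666 = 2^1 · 333, so d = 333.
8^1 ≡ 8 (mod 667)
8^2 ≡ 8^2 = 64 ≡ 64 (mod 667)
8^4 ≡ 64^2 = 4096 ≡ 94 (mod 667)
8^8 ≡ 94^2 = 8836 ≡ 165 (mod 667)
8^16 ≡ 165^2 = 27225 ≡ 545 (mod 667)
8^32 ≡ 545^2 = 297025 ≡ 210 (mod 667)
8^64 ≡ 210^2 = 44100 ≡ 78 (mod 667)
8^128 ≡ 78^2 = 6084 ≡ 81 (mod 667)
8^256 ≡ 81^2 = 6561 ≡ 558 (mod 667)
333 = 256 + 64 + 8 + 4 + 1 in binary powers of 2.
So 8^333 ≡ 558 · 78 · 165 · 94 · 8 ≡ 374 (mod 667).
Squaring chain: 374; never reaches −1, so base 8 is a Miller–Rabin witness that 667 is composite.

374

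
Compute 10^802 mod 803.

10^1 ≡ 10 (mod 803)
10^2 ≡ 10^2 = 100 ≡ 100 (mod 803)
10^4 ≡ 100^2 = 10000 ≡ 364 (mod 803)
10^8 ≡ 364^2 = 132496 ≡ 1 (mod 803)
10^16 ≡ 1^2 = 1 ≡ 1 (mod 803)
10^32 ≡ 1^2 = 1 ≡ 1 (mod 803)
10^64 ≡ 1^2 = 1 ≡ 1 (mod 803)
10^128 ≡ 1^2 = 1 ≡ 1 (mod 803)
10^256 ≡ 1^2 = 1 ≡ 1 (mod 803)
10^512 ≡ 1^2 = 1 ≡ 1 (mod 803)
802 = 512 + 256 + 32 + 2 in binary powers of 2.
So 10^802 ≡ 1 · 1 · 1 · 100 ≡ 100 (mod 803).
Since 100 ≠ 1, base 10 is a Fermat witness: 803 is composite.

100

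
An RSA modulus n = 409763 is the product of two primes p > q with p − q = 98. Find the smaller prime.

Since p = q + 98, we have 409763 = q(q + 98), so q² + 98q − 409763 = 0.
Discriminant: 98² + 4·409763 = 9604 + 1639052 = 1648656; √1648656 = 1284.
q = (−98 + 1284)/2 = 593, and p = q + 98 = 691.
Check: 593 · 691 = 409763.

593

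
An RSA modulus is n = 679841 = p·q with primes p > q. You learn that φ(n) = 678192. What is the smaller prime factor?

φ(n) = (p−1)(q−1) = n − (p+q) + 1, so p + q = 679841 − 678192 + 1 = 1650.
p and q are the roots of t² − 1650t + 679841 = 0.
Discriminant: 1650² − 4·679841 = 2722500 − 2719364 = 3136; √3136 = 56.
q = (1650 − 56)/2 = 797, p = (1650 + 56)/2 = 853.
Check: 797 · 853 = 679841.

797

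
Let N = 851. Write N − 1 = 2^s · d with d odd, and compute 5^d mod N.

109

851 − 1 = 850 = 2^1 · 425, so d = 425.
5^1 ≡ 5 (mod 851)
5^2 ≡ 5^2 = 25 ≡ 25 (mod 851)
5^4 ≡ 25^2 = 625 ≡ 625 (mod 851)
5^8 ≡ 625^2 = 390625 ≡ 16 (mod 851)
5^16 ≡ 16^2 = 256 ≡ 256 (mod 851)
5^32 ≡ 256^2 = 65536 ≡ 9 (mod 851)
5^64 ≡ 9^2 = 81 ≡ 81 (mod 851)
5^128 ≡ 81^2 = 6561 ≡ 604 (mod 851)
5^256 ≡ 604^2 = 364816 ≡ 588 (mod 851)
425 = 256 + 128 + 32 + 8 + 1 in binary powers of 2.
So 5^425 ≡ 588 · 604 · 9 · 16 · 5 ≡ 109 (mod 851).
Squaring chain: 109; never reaches −1, so base 5 is a Miller–Rabin witness that 851 is composite.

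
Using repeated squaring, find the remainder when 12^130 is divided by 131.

1

12^1 ≡ 12 (mod 131)
12^2 ≡ 12^2 = 144 ≡ 13 (mod 131)
12^4 ≡ 13^2 = 169 ≡ 38 (mod 131)
12^8 ≡ 38^2 = 1444 ≡ 3 (mod 131)
12^16 ≡ 3^2 = 9 ≡ 9 (mod 131)
12^32 ≡ 9^2 = 81 ≡ 81 (mod 131)
12^64 ≡ 81^2 = 6561 ≡ 11 (mod 131)
12^128 ≡ 11^2 = 121 ≡ 121 (mod 131)
130 = 128 + 2 in binary powers of 2.
So 12^130 ≡ 121 · 13 ≡ 1 (mod 131).
Since the result is 1, base 12 gives no evidence that 131 is composite.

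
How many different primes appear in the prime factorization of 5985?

5985 = 3^2 · 665
665 = 5 · 133
133 = 7 · 19
5985 = 3^2 · 5 · 7 · 19, which has 4 distinct prime factors.

4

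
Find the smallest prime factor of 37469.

37469 is odd.
Digit sum 29, not divisible by 3.
Ends in 9: not divisible by 5.
7: 37469 = 7·5352 + 5
11: 37469 = 11·3406 + 3
13: 37469 = 13·2882 + 3
17: 37469 = 17·2204 + 1
19: 37469 = 19·1972 + 1
23: 37469 = 23·1629 + 2
29: 37469 = 29·1292 + 1
31: 37469 = 31·1208 + 21
37: 37469 = 37·1012 + 25
41: 37469 = 41·913 + 36
43: 37469 = 43·871 + 16
47: 37469 = 47·797 + 10
53: 37469 = 53·706 + 51
59: 37469 = 59·635 + 4
61: 37469 = 61·614 + 15
67: 37469 = 67·559 + 16
71: 37469 = 71·527 + 52
73: 37469 = 73·513 + 20
79: 37469 = 79·474 + 23
83: 37469 = 83·451 + 36
89: 37469 = 89·421

89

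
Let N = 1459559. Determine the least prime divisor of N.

1459559 is odd.
Digit sum 38, not divisible by 3.
Ends in 9: not divisible by 5.
7: 1459559 = 7·208508 + 3
11: 1459559 = 11·132687 + 2
13: 1459559 = 13·112273 + 10
17: 1459559 = 17·85856 + 7
19: 1459559 = 19·76818 + 17
23: 1459559 = 23·63459 + 2
29: 1459559 = 29·50329 + 18
31: 1459559 = 31·47082 + 17
37: 1459559 = 37·39447 + 20
41: 1459559 = 41·35599

41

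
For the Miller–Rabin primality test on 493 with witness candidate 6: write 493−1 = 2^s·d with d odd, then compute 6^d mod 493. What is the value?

328

493 − 1 = 492 = 2^2 · 123, so d = 123.
6^1 ≡ 6 (mod 493)
6^2 ≡ 6^2 = 36 ≡ 36 (mod 493)
6^4 ≡ 36^2 = 1296 ≡ 310 (mod 493)
6^8 ≡ 310^2 = 96100 ≡ 458 (mod 493)
6^16 ≡ 458^2 = 209764 ≡ 239 (mod 493)
6^32 ≡ 239^2 = 57121 ≡ 426 (mod 493)
6^64 ≡ 426^2 = 181476 ≡ 52 (mod 493)
123 = 64 + 32 + 16 + 8 + 2 + 1 in binary powers of 2.
So 6^123 ≡ 52 · 426 · 239 · 458 · 36 · 6 ≡ 328 (mod 493).
Squaring chain: 328 → 110; never reaches −1, so base 6 is a Miller–Rabin witness that 493 is composite.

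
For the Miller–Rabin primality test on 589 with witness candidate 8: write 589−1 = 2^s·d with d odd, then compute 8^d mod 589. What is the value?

589 − 1 = 588 = 2^2 · 147, so d = 147.
8^1 ≡ 8 (mod 589)
8^2 ≡ 8^2 = 64 ≡ 64 (mod 589)
8^4 ≡ 64^2 = 4096 ≡ 562 (mod 589)
8^8 ≡ 562^2 = 315844 ≡ 140 (mod 589)
8^16 ≡ 140^2 = 19600 ≡ 163 (mod 589)
8^32 ≡ 163^2 = 26569 ≡ 64 (mod 589)
8^64 ≡ 64^2 = 4096 ≡ 562 (mod 589)
8^128 ≡ 562^2 = 315844 ≡ 140 (mod 589)
147 = 128 + 16 + 2 + 1 in binary powers of 2.
So 8^147 ≡ 140 · 163 · 64 · 8 ≡ 436 (mod 589).
Squaring chain: 436 → 438; never reaches −1, so base 8 is a Miller–Rabin witness that 589 is composite.

436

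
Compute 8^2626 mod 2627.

2564

8^1 ≡ 8 (mod 2627)
8^2 ≡ 8^2 = 64 ≡ 64 (mod 2627)
8^4 ≡ 64^2 = 4096 ≡ 1469 (mod 2627)
8^8 ≡ 1469^2 = 2157961 ≡ 1194 (mod 2627)
8^16 ≡ 1194^2 = 1425636 ≡ 1802 (mod 2627)
8^32 ≡ 1802^2 = 3247204 ≡ 232 (mod 2627)
8^64 ≡ 232^2 = 53824 ≡ 1284 (mod 2627)
8^128 ≡ 1284^2 = 1648656 ≡ 1527 (mod 2627)
8^256 ≡ 1527^2 = 2331729 ≡ 1580 (mod 2627)
8^512 ≡ 1580^2 = 2496400 ≡ 750 (mod 2627)
8^1024 ≡ 750^2 = 562500 ≡ 322 (mod 2627)
8^2048 ≡ 322^2 = 103684 ≡ 1231 (mod 2627)
2626 = 2048 + 512 + 64 + 2 in binary powers of 2.
So 8^2626 ≡ 1231 · 750 · 1284 · 64 ≡ 2564 (mod 2627).
Since 2564 ≠ 1, base 8 is a Fermat witness: 2627 is composite.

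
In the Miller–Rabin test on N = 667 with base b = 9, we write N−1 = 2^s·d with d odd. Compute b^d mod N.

660

667 − 1 = 666 = 2^1 · 333, so d = 333.
9^1 ≡ 9 (mod 667)
9^2 ≡ 9^2 = 81 ≡ 81 (mod 667)
9^4 ≡ 81^2 = 6561 ≡ 558 (mod 667)
9^8 ≡ 558^2 = 311364 ≡ 542 (mod 667)
9^16 ≡ 542^2 = 293764 ≡ 284 (mod 667)
9^32 ≡ 284^2 = 80656 ≡ 616 (mod 667)
9^64 ≡ 616^2 = 379456 ≡ 600 (mod 667)
9^128 ≡ 600^2 = 360000 ≡ 487 (mod 667)
9^256 ≡ 487^2 = 237169 ≡ 384 (mod 667)
333 = 256 + 64 + 8 + 4 + 1 in binary powers of 2.
So 9^333 ≡ 384 · 600 · 542 · 558 · 9 ≡ 660 (mod 667).
Squaring chain: 660; never reaches −1, so base 9 is a Miller–Rabin witness that 667 is composite.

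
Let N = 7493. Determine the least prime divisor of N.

7493 is odd.
Digit sum 23, not divisible by 3.
Ends in 3: not divisible by 5.
7: 7493 = 7·1070 + 3
11: 7493 = 11·681 + 2
13: 7493 = 13·576 + 5
17: 7493 = 17·440 + 13
19: 7493 = 19·394 + 7
23: 7493 = 23·325 + 18
29: 7493 = 29·258 + 11
31: 7493 = 31·241 + 22
37: 7493 = 37·202 + 19
41: 7493 = 41·182 + 31
43: 7493 = 43·174 + 11
47: 7493 = 47·159 + 20
53: 7493 = 53·141 + 20
59: 7493 = 59·127

59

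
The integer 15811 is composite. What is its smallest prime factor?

15811 is odd.
Digit sum 16, not divisible by 3.
Ends in 1: not divisible by 5.
7: 15811 = 7·2258 + 5
11: 15811 = 11·1437 + 4
13: 15811 = 13·1216 + 3
17: 15811 = 17·930 + 1
19: 15811 = 19·832 + 3
23: 15811 = 23·687 + 10
29: 15811 = 29·545 + 6
31: 15811 = 31·510 + 1
37: 15811 = 37·427 + 12
41: 15811 = 41·385 + 26
43: 15811 = 43·367 + 30
47: 15811 = 47·336 + 19
53: 15811 = 53·298 + 17
59: 15811 = 59·267 + 58
61: 15811 = 61·259 + 12
67: 15811 = 67·235 + 66
71: 15811 = 71·222 + 49
73: 15811 = 73·216 + 43
79: 15811 = 79·200 + 11
83: 15811 = 83·190 + 41
89: 15811 = 89·177 + 58
97: 15811 = 97·163

97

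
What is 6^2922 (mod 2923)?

6^1 ≡ 6 (mod 2923)
6^2 ≡ 6^2 = 36 ≡ 36 (mod 2923)
6^4 ≡ 36^2 = 1296 ≡ 1296 (mod 2923)
6^8 ≡ 1296^2 = 1679616 ≡ 1814 (mod 2923)
6^16 ≡ 1814^2 = 3290596 ≡ 2221 (mod 2923)
6^32 ≡ 2221^2 = 4932841 ≡ 1740 (mod 2923)
6^64 ≡ 1740^2 = 3027600 ≡ 2295 (mod 2923)
6^128 ≡ 2295^2 = 5267025 ≡ 2702 (mod 2923)
6^256 ≡ 2702^2 = 7300804 ≡ 2073 (mod 2923)
6^512 ≡ 2073^2 = 4297329 ≡ 519 (mod 2923)
6^1024 ≡ 519^2 = 269361 ≡ 445 (mod 2923)
6^2048 ≡ 445^2 = 198025 ≡ 2184 (mod 2923)
2922 = 2048 + 512 + 256 + 64 + 32 + 8 + 2 in binary powers of 2.
So 6^2922 ≡ 2184 · 519 · 2073 · 2295 · 1740 · 1814 · 36 ≡ 1960 (mod 2923).
Since 1960 ≠ 1, base 6 is a Fermat witness: 2923 is composite.

1960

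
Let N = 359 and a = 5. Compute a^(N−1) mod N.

5^1 ≡ 5 (mod 359)
5^2 ≡ 5^2 = 25 ≡ 25 (mod 359)
5^4 ≡ 25^2 = 625 ≡ 266 (mod 359)
5^8 ≡ 266^2 = 70756 ≡ 33 (mod 359)
5^16 ≡ 33^2 = 1089 ≡ 12 (mod 359)
5^32 ≡ 12^2 = 144 ≡ 144 (mod 359)
5^64 ≡ 144^2 = 20736 ≡ 273 (mod 359)
5^128 ≡ 273^2 = 74529 ≡ 216 (mod 359)
5^256 ≡ 216^2 = 46656 ≡ 345 (mod 359)
358 = 256 + 64 + 32 + 4 + 2 in binary powers of 2.
So 5^358 ≡ 345 · 273 · 144 · 266 · 25 ≡ 1 (mod 359).
Since the result is 1, base 5 gives no evidence that 359 is composite.

1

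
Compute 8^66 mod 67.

1

8^1 ≡ 8 (mod 67)
8^2 ≡ 8^2 = 64 ≡ 64 (mod 67)
8^4 ≡ 64^2 = 4096 ≡ 9 (mod 67)
8^8 ≡ 9^2 = 81 ≡ 14 (mod 67)
8^16 ≡ 14^2 = 196 ≡ 62 (mod 67)
8^32 ≡ 62^2 = 3844 ≡ 25 (mod 67)
8^64 ≡ 25^2 = 625 ≡ 22 (mod 67)
66 = 64 + 2 in binary powers of 2.
So 8^66 ≡ 22 · 64 ≡ 1 (mod 67).
Since the result is 1, base 8 gives no evidence that 67 is composite.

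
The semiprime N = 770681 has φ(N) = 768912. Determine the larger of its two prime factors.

φ(n) = (p−1)(q−1) = n − (p+q) + 1, so p + q = 770681 − 768912 + 1 = 1770.
p and q are the roots of t² − 1770t + 770681 = 0.
Discriminant: 1770² − 4·770681 = 3132900 − 3082724 = 50176; √50176 = 224.
q = (1770 − 224)/2 = 773, p = (1770 + 224)/2 = 997.
Check: 773 · 997 = 770681.

997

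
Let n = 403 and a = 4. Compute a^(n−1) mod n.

4^1 ≡ 4 (mod 403)
4^2 ≡ 4^2 = 16 ≡ 16 (mod 403)
4^4 ≡ 16^2 = 256 ≡ 256 (mod 403)
4^8 ≡ 256^2 = 65536 ≡ 250 (mod 403)
4^16 ≡ 250^2 = 62500 ≡ 35 (mod 403)
4^32 ≡ 35^2 = 1225 ≡ 16 (mod 403)
4^64 ≡ 16^2 = 256 ≡ 256 (mod 403)
4^128 ≡ 256^2 = 65536 ≡ 250 (mod 403)
4^256 ≡ 250^2 = 62500 ≡ 35 (mod 403)
402 = 256 + 128 + 16 + 2 in binary powers of 2.
So 4^402 ≡ 35 · 250 · 35 · 16 ≡ 326 (mod 403).
Since 326 ≠ 1, base 4 is a Fermat witness: 403 is composite.

326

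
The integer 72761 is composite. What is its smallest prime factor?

13

72761 is odd.
Digit sum 23, not divisible by 3.
Ends in 1: not divisible by 5.
7: 72761 = 7·10394 + 3
11: 72761 = 11·6614 + 7
13: 72761 = 13·5597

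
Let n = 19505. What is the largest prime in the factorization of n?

83

19505 = 5 · 3901
3901 = 47 · 83
83 is prime.
So 19505 = 5 · 47 · 83; the largest prime factor is 83.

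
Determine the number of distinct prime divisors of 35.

35 = 5 · 7
35 = 5 · 7, which has 2 distinct prime factors.

2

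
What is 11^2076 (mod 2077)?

283

11^1 ≡ 11 (mod 2077)
11^2 ≡ 11^2 = 121 ≡ 121 (mod 2077)
11^4 ≡ 121^2 = 14641 ≡ 102 (mod 2077)
11^8 ≡ 102^2 = 10404 ≡ 19 (mod 2077)
11^16 ≡ 19^2 = 361 ≡ 361 (mod 2077)
11^32 ≡ 361^2 = 130321 ≡ 1547 (mod 2077)
11^64 ≡ 1547^2 = 2393209 ≡ 505 (mod 2077)
11^128 ≡ 505^2 = 255025 ≡ 1631 (mod 2077)
11^256 ≡ 1631^2 = 2660161 ≡ 1601 (mod 2077)
11^512 ≡ 1601^2 = 2563201 ≡ 183 (mod 2077)
11^1024 ≡ 183^2 = 33489 ≡ 257 (mod 2077)
11^2048 ≡ 257^2 = 66049 ≡ 1662 (mod 2077)
2076 = 2048 + 16 + 8 + 4 in binary powers of 2.
So 11^2076 ≡ 1662 · 361 · 19 · 102 ≡ 283 (mod 2077).
Since 283 ≠ 1, base 11 is a Fermat witness: 2077 is composite.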